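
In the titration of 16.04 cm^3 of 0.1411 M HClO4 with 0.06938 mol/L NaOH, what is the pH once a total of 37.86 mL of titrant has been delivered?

n(acid) = 0.1411 x 0.01604 = 0.002263 mol; n(NaOH) added = 0.06938 x 0.03786 = 0.002627 mol.
Base is in excess by 0.002627 - 0.002263 = 0.0003635 mol in a total volume of 0.05390 L.
[OH^-] = 0.0003635/0.05390 = 0.006744 M, so pOH = 2.17 and pH = 14.00 - 2.17 = 11.83.

11.83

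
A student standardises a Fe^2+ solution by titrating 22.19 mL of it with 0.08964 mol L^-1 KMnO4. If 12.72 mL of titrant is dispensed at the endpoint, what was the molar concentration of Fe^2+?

n(KMnO4) = 0.08964 x 0.01272 = 0.001140 mol.
From the balanced equation, 1 mol KMnO4 reacts with 5 mol Fe^2+, so n(Fe^2+) = 0.001140 x 5/1 = 0.005701 mol.
[Fe^2+] = 0.005701 / 0.02219 L = 0.257 M.

0.257 M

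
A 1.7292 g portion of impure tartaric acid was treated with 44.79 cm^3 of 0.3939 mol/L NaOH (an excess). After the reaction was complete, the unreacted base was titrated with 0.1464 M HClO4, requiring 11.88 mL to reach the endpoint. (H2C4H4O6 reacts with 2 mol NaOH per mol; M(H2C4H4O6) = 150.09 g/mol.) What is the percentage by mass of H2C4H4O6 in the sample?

69.0%

Total n(NaOH) added = 0.3939 x 0.04479 = 0.01764 mol.
n(HClO4) used = 0.1464 x 0.01188 = 0.001739 mol, which equals the excess n(NaOH).
So n(NaOH) consumed by the sample = 0.01764 - 0.001739 = 0.01590 mol.
n(H2C4H4O6) = 0.01590 / 2 = 0.007952 mol.
mass H2C4H4O6 = 0.007952 x 150.09 = 1.193 g, so %H2C4H4O6 = 1.193/1.7292 x 100 = 69.0%.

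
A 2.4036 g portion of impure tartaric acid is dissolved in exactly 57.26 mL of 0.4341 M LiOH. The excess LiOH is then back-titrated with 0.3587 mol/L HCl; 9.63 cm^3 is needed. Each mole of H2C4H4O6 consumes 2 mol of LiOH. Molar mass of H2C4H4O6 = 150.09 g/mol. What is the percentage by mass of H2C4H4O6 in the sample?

66.8%

Total n(LiOH) added = 0.4341 x 0.05726 = 0.02486 mol.
n(HCl) used = 0.3587 x 0.009630 = 0.003454 mol, which equals the excess n(LiOH).
So n(LiOH) consumed by the sample = 0.02486 - 0.003454 = 0.02140 mol.
n(H2C4H4O6) = 0.02140 / 2 = 0.01070 mol.
mass H2C4H4O6 = 0.01070 x 150.09 = 1.606 g, so %H2C4H4O6 = 1.606/2.4036 x 100 = 66.8%.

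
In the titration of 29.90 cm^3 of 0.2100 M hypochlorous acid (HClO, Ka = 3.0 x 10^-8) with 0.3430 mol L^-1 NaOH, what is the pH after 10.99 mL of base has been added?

Initial n(HClO) = 0.2100 x 0.02990 = 0.006279 mol.
n(NaOH) added = 0.3430 x 0.01099 = 0.003770 mol, converting that many moles of HClO to ClO-.
Remaining n(HClO) = 0.002509 mol; n(ClO-) = 0.003770 mol.
By Henderson-Hasselbalch, pH = pKa + log([A^-]/[HA]) = 7.52 + log(0.003770/0.002509) = 7.52 + (+0.18) = 7.70.

7.70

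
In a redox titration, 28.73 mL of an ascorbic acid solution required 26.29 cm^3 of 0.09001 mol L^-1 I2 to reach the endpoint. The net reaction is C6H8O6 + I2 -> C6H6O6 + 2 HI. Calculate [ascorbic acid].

0.0824 M

n(I2) = 0.09001 x 0.02629 = 0.002366 mol.
From the balanced equation, 1 mol I2 reacts with 1 mol ascorbic acid, so n(ascorbic acid) = 0.002366 x 1/1 = 0.002366 mol.
[ascorbic acid] = 0.002366 / 0.02873 L = 0.0824 M.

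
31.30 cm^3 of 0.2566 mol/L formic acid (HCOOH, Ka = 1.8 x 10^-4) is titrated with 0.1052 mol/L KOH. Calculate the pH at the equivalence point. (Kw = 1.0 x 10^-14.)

n(HCOOH) = 0.2566 x 0.03130 = 0.008032 mol; V(KOH) at equivalence = 0.008032/0.1052 = 0.07635 L.
At equivalence all the acid is converted to HCOO-; total volume = 0.03130 + 0.07635 = 0.1076 L, so [HCOO-] = 0.008032/0.1076 = 0.07461 M.
Kb = Kw/Ka = 1.0e-14 / 1.8 x 10^-4 = 5.56e-11.
[OH^-] = sqrt(Kb x [HCOO-]) = sqrt(5.56e-11 x 0.07461) = 2.04e-6 M.
pOH = 5.69, so pH = 14.00 - 5.69 = 8.31.

8.31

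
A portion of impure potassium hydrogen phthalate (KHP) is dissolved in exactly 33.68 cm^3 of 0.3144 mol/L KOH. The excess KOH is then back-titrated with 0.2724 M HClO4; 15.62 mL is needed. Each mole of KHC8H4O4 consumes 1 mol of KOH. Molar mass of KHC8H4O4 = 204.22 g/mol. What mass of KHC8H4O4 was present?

1.29 g

Total n(KOH) added = 0.3144 x 0.03368 = 0.01059 mol.
n(HClO4) used = 0.2724 x 0.01562 = 0.004255 mol, which equals the excess n(KOH).
So n(KOH) consumed by the sample = 0.01059 - 0.004255 = 0.006334 mol.
n(KHC8H4O4) = 0.006334 / 1 = 0.006334 mol.
mass = 0.006334 mol x 204.22 g/mol = 1.29 g.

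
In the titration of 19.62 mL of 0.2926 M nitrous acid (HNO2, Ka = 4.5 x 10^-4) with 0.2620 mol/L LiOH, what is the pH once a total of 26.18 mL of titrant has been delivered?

n(acid) = 0.2926 x 0.01962 = 0.005741 mol; n(LiOH) added = 0.2620 x 0.02618 = 0.006859 mol.
Base is in excess by 0.006859 - 0.005741 = 0.001118 mol in a total volume of 0.04580 L.
[OH^-] = 0.001118/0.04580 = 0.02442 M, so pOH = 1.61 and pH = 14.00 - 1.61 = 12.39.

12.39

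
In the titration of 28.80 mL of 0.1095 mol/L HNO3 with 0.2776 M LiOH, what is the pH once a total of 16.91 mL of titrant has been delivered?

12.53

n(acid) = 0.1095 x 0.02880 = 0.003154 mol; n(LiOH) added = 0.2776 x 0.01691 = 0.004694 mol.
Base is in excess by 0.004694 - 0.003154 = 0.001541 mol in a total volume of 0.04571 L.
[OH^-] = 0.001541/0.04571 = 0.03370 M, so pOH = 1.47 and pH = 14.00 - 1.47 = 12.53.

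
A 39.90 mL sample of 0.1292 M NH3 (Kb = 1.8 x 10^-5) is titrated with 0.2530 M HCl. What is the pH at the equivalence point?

n(NH3) = 0.1292 x 0.03990 = 0.005155 mol; V(HCl) at equivalence = 0.005155/0.2530 = 0.02038 L.
At equivalence the base is fully converted to NH4+; total volume = 0.06028 L, so [NH4+] = 0.005155/0.06028 = 0.08552 M.
Ka(NH4+) = Kw/Kb = 1.0e-14 / 1.8 x 10^-5 = 5.56e-10.
[H^+] = sqrt(Ka x [NH4+]) = sqrt(5.56e-10 x 0.08552) = 6.89e-6 M.
pH = -log(6.89e-6) = 5.16.

5.16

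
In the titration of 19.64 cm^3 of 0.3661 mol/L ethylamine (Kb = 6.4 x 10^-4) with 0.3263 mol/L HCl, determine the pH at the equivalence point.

5.78

n(C2H5NH2) = 0.3661 x 0.01964 = 0.007190 mol; V(HCl) at equivalence = 0.007190/0.3263 = 0.02204 L.
At equivalence the base is fully converted to C2H5NH3+; total volume = 0.04168 L, so [C2H5NH3+] = 0.007190/0.04168 = 0.1725 M.
Ka(C2H5NH3+) = Kw/Kb = 1.0e-14 / 6.4 x 10^-4 = 1.56e-11.
[H^+] = sqrt(Ka x [C2H5NH3+]) = sqrt(1.56e-11 x 0.1725) = 1.64e-6 M.
pH = -log(1.64e-6) = 5.78.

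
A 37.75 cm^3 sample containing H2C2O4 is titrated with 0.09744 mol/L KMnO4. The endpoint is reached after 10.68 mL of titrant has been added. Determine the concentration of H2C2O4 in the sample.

0.0689 M

n(KMnO4) = 0.09744 x 0.01068 = 0.001041 mol.
From the balanced equation, 2 mol KMnO4 reacts with 5 mol H2C2O4, so n(H2C2O4) = 0.001041 x 5/2 = 0.002602 mol.
[H2C2O4] = 0.002602 / 0.03775 L = 0.0689 M.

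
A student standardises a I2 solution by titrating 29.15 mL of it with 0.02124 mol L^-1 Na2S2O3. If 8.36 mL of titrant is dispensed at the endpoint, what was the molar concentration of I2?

0.00305 M

n(Na2S2O3) = 0.02124 x 0.008360 = 0.0001776 mol.
From the balanced equation, 2 mol Na2S2O3 reacts with 1 mol I2, so n(I2) = 0.0001776 x 1/2 = 8.878e-5 mol.
[I2] = 8.878e-5 / 0.02915 L = 0.00305 M.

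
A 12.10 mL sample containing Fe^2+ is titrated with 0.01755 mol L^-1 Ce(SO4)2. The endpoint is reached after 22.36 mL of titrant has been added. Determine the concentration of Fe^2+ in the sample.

0.0324 M

n(Ce(SO4)2) = 0.01755 x 0.02236 = 0.0003924 mol.
From the balanced equation, 1 mol Ce(SO4)2 reacts with 1 mol Fe^2+, so n(Fe^2+) = 0.0003924 x 1/1 = 0.0003924 mol.
[Fe^2+] = 0.0003924 / 0.01210 L = 0.0324 M.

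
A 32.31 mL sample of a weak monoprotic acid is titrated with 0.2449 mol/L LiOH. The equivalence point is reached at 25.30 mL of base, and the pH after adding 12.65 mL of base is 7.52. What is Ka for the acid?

12.65 mL is half of the equivalence volume, so this is the half-equivalence point where [HA] = [A^-].
At half-equivalence pH = pKa, so pKa = 7.52.
Ka = 10^(-7.52) = 3.0 x 10^-8.

3.0 x 10^-8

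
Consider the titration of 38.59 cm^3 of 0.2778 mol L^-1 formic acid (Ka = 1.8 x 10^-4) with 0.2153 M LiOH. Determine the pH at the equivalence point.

n(HCOOH) = 0.2778 x 0.03859 = 0.01072 mol; V(LiOH) at equivalence = 0.01072/0.2153 = 0.04979 L.
At equivalence all the acid is converted to HCOO-; total volume = 0.03859 + 0.04979 = 0.08838 L, so [HCOO-] = 0.01072/0.08838 = 0.1213 M.
Kb = Kw/Ka = 1.0e-14 / 1.8 x 10^-4 = 5.56e-11.
[OH^-] = sqrt(Kb x [HCOO-]) = sqrt(5.56e-11 x 0.1213) = 2.60e-6 M.
pOH = 5.59, so pH = 14.00 - 5.59 = 8.41.

8.41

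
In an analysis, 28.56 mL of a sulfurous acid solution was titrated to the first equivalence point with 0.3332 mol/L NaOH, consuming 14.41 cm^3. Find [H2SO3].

0.168 M

n(NaOH) = 0.3332 x 0.01441 = 0.004801 mol.
At the first equivalence point, 1 mol OH^- react per mol H2SO3, so n(H2SO3) = 0.004801 / 1 = 0.004801 mol.
[H2SO3] = 0.004801 / 0.02856 L = 0.168 M.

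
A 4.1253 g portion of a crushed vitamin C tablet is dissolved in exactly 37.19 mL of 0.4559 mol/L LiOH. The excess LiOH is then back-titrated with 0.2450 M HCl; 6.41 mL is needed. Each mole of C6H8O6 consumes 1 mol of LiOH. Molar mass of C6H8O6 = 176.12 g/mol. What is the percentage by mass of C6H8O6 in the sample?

65.7%

Total n(LiOH) added = 0.4559 x 0.03719 = 0.01695 mol.
n(HCl) used = 0.2450 x 0.006410 = 0.001570 mol, which equals the excess n(LiOH).
So n(LiOH) consumed by the sample = 0.01695 - 0.001570 = 0.01538 mol.
n(C6H8O6) = 0.01538 / 1 = 0.01538 mol.
mass C6H8O6 = 0.01538 x 176.12 = 2.710 g, so %C6H8O6 = 2.710/4.1253 x 100 = 65.7%.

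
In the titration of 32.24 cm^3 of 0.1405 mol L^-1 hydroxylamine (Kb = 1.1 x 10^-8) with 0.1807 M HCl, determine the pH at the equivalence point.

n(NH2OH) = 0.1405 x 0.03224 = 0.004530 mol; V(HCl) at equivalence = 0.004530/0.1807 = 0.02507 L.
At equivalence the base is fully converted to NH3OH+; total volume = 0.05731 L, so [NH3OH+] = 0.004530/0.05731 = 0.07904 M.
Ka(NH3OH+) = Kw/Kb = 1.0e-14 / 1.1 x 10^-8 = 9.09e-7.
[H^+] = sqrt(Ka x [NH3OH+]) = sqrt(9.09e-7 x 0.07904) = 0.000268 M.
pH = -log(0.000268) = 3.57.

3.57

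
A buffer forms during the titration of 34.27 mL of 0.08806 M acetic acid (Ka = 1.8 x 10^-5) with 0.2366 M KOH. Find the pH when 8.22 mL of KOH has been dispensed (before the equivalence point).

Initial n(CH3COOH) = 0.08806 x 0.03427 = 0.003018 mol.
n(KOH) added = 0.2366 x 0.008220 = 0.001945 mol, converting that many moles of CH3COOH to CH3COO-.
Remaining n(CH3COOH) = 0.001073 mol; n(CH3COO-) = 0.001945 mol.
By Henderson-Hasselbalch, pH = pKa + log([A^-]/[HA]) = 4.74 + log(0.001945/0.001073) = 4.74 + (+0.26) = 5.00.

5.00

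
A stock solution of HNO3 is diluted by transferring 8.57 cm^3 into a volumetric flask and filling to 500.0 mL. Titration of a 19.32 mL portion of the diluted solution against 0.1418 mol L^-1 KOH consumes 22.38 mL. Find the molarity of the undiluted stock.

n(KOH) = 0.1418 x 0.02238 = 0.003173 mol.
n(HNO3) in the aliquot = 0.003173 mol.
[diluted HNO3] = 0.003173 / 0.01932 = 0.1643 M.
Dilution factor = 500.0/8.570 = 58.34, so [stock] = 0.1643 x 58.34 = 9.58 M.

9.58 M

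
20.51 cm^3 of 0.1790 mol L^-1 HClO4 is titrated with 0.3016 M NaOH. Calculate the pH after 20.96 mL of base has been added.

12.81

n(acid) = 0.1790 x 0.02051 = 0.003671 mol; n(NaOH) added = 0.3016 x 0.02096 = 0.006322 mol.
Base is in excess by 0.006322 - 0.003671 = 0.002650 mol in a total volume of 0.04147 L.
[OH^-] = 0.002650/0.04147 = 0.06391 M, so pOH = 1.19 and pH = 14.00 - 1.19 = 12.81.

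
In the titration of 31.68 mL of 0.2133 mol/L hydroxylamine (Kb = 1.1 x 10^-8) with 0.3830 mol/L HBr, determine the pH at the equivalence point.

n(NH2OH) = 0.2133 x 0.03168 = 0.006757 mol; V(HBr) at equivalence = 0.006757/0.3830 = 0.01764 L.
At equivalence the base is fully converted to NH3OH+; total volume = 0.04932 L, so [NH3OH+] = 0.006757/0.04932 = 0.1370 M.
Ka(NH3OH+) = Kw/Kb = 1.0e-14 / 1.1 x 10^-8 = 9.09e-7.
[H^+] = sqrt(Ka x [NH3OH+]) = sqrt(9.09e-7 x 0.1370) = 0.000353 M.
pH = -log(0.000353) = 3.45.

3.45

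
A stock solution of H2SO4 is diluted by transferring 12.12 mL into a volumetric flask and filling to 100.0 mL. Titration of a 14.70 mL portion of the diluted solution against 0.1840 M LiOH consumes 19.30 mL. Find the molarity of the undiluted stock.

0.997 M

n(LiOH) = 0.1840 x 0.01930 = 0.003551 mol.
n(H2SO4) in the aliquot = 0.003551 x 1/2 = 0.001776 mol.
[diluted H2SO4] = 0.001776 / 0.01470 = 0.1208 M.
Dilution factor = 100.0/12.12 = 8.251, so [stock] = 0.1208 x 8.251 = 0.997 M.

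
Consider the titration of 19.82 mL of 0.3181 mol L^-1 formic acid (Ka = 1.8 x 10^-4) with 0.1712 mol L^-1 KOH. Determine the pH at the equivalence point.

n(HCOOH) = 0.3181 x 0.01982 = 0.006305 mol; V(KOH) at equivalence = 0.006305/0.1712 = 0.03683 L.
At equivalence all the acid is converted to HCOO-; total volume = 0.01982 + 0.03683 = 0.05665 L, so [HCOO-] = 0.006305/0.05665 = 0.1113 M.
Kb = Kw/Ka = 1.0e-14 / 1.8 x 10^-4 = 5.56e-11.
[OH^-] = sqrt(Kb x [HCOO-]) = sqrt(5.56e-11 x 0.1113) = 2.49e-6 M.
pOH = 5.60, so pH = 14.00 - 5.60 = 8.40.

8.40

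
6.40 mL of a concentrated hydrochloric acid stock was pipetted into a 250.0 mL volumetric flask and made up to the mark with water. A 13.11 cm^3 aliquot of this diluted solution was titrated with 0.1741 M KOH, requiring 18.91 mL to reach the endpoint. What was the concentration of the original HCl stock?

9.81 M

n(KOH) = 0.1741 x 0.01891 = 0.003292 mol.
n(HCl) in the aliquot = 0.003292 mol.
[diluted HCl] = 0.003292 / 0.01311 = 0.2511 M.
Dilution factor = 250.0/6.400 = 39.06, so [stock] = 0.2511 x 39.06 = 9.81 M.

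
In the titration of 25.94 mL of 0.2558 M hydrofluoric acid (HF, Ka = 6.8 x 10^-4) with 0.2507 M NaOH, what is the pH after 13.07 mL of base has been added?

Initial n(HF) = 0.2558 x 0.02594 = 0.006635 mol.
n(NaOH) added = 0.2507 x 0.01307 = 0.003277 mol, converting that many moles of HF to F-.
Remaining n(HF) = 0.003359 mol; n(F-) = 0.003277 mol.
By Henderson-Hasselbalch, pH = pKa + log([A^-]/[HA]) = 3.17 + log(0.003277/0.003359) = 3.17 + (-0.01) = 3.16.

3.16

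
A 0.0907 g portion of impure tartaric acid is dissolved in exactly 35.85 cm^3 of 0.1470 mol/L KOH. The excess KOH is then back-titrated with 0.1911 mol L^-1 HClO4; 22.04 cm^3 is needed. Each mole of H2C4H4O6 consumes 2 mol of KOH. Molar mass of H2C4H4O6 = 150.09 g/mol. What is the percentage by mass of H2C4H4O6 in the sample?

Total n(KOH) added = 0.1470 x 0.03585 = 0.005270 mol.
n(HClO4) used = 0.1911 x 0.02204 = 0.004212 mol, which equals the excess n(KOH).
So n(KOH) consumed by the sample = 0.005270 - 0.004212 = 0.001058 mol.
n(H2C4H4O6) = 0.001058 / 2 = 0.0005291 mol.
mass H2C4H4O6 = 0.0005291 x 150.09 = 0.07941 g, so %H2C4H4O6 = 0.07941/0.0907 x 100 = 87.5%.

87.5%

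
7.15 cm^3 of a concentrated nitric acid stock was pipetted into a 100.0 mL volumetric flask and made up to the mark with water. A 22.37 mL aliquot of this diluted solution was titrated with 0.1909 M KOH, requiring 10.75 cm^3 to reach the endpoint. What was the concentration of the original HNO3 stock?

1.28 M

n(KOH) = 0.1909 x 0.01075 = 0.002052 mol.
n(HNO3) in the aliquot = 0.002052 mol.
[diluted HNO3] = 0.002052 / 0.02237 = 0.09174 M.
Dilution factor = 100.0/7.150 = 13.99, so [stock] = 0.09174 x 13.99 = 1.28 M.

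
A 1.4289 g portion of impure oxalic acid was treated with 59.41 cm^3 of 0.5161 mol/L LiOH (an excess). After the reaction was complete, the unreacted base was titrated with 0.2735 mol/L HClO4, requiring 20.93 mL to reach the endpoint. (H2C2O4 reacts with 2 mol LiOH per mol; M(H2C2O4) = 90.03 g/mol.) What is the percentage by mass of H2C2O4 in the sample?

Total n(LiOH) added = 0.5161 x 0.05941 = 0.03066 mol.
n(HClO4) used = 0.2735 x 0.02093 = 0.005724 mol, which equals the excess n(LiOH).
So n(LiOH) consumed by the sample = 0.03066 - 0.005724 = 0.02494 mol.
n(H2C2O4) = 0.02494 / 2 = 0.01247 mol.
mass H2C2O4 = 0.01247 x 90.03 = 1.123 g, so %H2C2O4 = 1.123/1.4289 x 100 = 78.6%.

78.6%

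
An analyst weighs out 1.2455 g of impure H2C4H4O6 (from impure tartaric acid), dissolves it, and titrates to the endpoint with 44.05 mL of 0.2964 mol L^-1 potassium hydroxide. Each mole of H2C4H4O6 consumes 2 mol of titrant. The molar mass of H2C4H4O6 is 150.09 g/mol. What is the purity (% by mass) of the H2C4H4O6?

n(KOH) = 0.2964 x 0.04405 = 0.01306 mol.
n(H2C4H4O6) = 0.01306 / 2 = 0.006528 mol.
mass of H2C4H4O6 = 0.006528 x 150.09 = 0.9798 g.
% purity = 0.9798 / 1.2455 x 100 = 78.7%.

78.7%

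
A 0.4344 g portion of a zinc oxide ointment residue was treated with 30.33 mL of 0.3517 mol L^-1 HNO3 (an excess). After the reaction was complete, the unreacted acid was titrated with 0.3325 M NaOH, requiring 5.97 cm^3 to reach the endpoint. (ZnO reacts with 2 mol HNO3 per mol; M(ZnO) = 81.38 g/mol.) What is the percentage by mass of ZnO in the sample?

81.3%

Total n(HNO3) added = 0.3517 x 0.03033 = 0.01067 mol.
n(NaOH) used = 0.3325 x 0.005970 = 0.001985 mol, which equals the excess n(HNO3).
So n(HNO3) consumed by the sample = 0.01067 - 0.001985 = 0.008682 mol.
n(ZnO) = 0.008682 / 2 = 0.004341 mol.
mass ZnO = 0.004341 x 81.38 = 0.3533 g, so %ZnO = 0.3533/0.4344 x 100 = 81.3%.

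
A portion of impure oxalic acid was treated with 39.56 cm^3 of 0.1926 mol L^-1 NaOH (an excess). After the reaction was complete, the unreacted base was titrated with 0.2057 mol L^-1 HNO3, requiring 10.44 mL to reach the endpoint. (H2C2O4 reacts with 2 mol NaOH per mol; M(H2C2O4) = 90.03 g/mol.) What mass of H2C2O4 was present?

Total n(NaOH) added = 0.1926 x 0.03956 = 0.007619 mol.
n(HNO3) used = 0.2057 x 0.01044 = 0.002148 mol, which equals the excess n(NaOH).
So n(NaOH) consumed by the sample = 0.007619 - 0.002148 = 0.005472 mol.
n(H2C2O4) = 0.005472 / 2 = 0.002736 mol.
mass = 0.002736 mol x 90.03 g/mol = 0.246 g.

0.246 g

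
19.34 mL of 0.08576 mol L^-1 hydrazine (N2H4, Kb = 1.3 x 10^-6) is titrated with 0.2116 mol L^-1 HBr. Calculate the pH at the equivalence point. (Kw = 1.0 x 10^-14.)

n(N2H4) = 0.08576 x 0.01934 = 0.001659 mol; V(HBr) at equivalence = 0.001659/0.2116 = 0.007838 L.
At equivalence the base is fully converted to N2H5+; total volume = 0.02718 L, so [N2H5+] = 0.001659/0.02718 = 0.06103 M.
Ka(N2H5+) = Kw/Kb = 1.0e-14 / 1.3 x 10^-6 = 7.69e-9.
[H^+] = sqrt(Ka x [N2H5+]) = sqrt(7.69e-9 x 0.06103) = 2.17e-5 M.
pH = -log(2.17e-5) = 4.66.

4.66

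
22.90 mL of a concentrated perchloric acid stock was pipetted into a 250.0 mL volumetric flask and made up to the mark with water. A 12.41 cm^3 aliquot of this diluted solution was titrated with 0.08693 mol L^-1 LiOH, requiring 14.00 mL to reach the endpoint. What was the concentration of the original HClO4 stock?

n(LiOH) = 0.08693 x 0.01400 = 0.001217 mol.
n(HClO4) in the aliquot = 0.001217 mol.
[diluted HClO4] = 0.001217 / 0.01241 = 0.09807 M.
Dilution factor = 250.0/22.90 = 10.92, so [stock] = 0.09807 x 10.92 = 1.07 M.

1.07 M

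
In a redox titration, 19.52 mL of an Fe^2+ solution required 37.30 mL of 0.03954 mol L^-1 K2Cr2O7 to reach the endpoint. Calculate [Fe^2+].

n(K2Cr2O7) = 0.03954 x 0.03730 = 0.001475 mol.
From the balanced equation, 1 mol K2Cr2O7 reacts with 6 mol Fe^2+, so n(Fe^2+) = 0.001475 x 6/1 = 0.008849 mol.
[Fe^2+] = 0.008849 / 0.01952 L = 0.453 M.

0.453 M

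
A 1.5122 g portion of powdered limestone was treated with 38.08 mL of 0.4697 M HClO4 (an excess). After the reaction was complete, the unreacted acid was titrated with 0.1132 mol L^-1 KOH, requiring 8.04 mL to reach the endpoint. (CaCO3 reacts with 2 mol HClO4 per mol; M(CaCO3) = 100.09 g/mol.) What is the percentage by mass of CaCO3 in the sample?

Total n(HClO4) added = 0.4697 x 0.03808 = 0.01789 mol.
n(KOH) used = 0.1132 x 0.008040 = 0.0009101 mol, which equals the excess n(HClO4).
So n(HClO4) consumed by the sample = 0.01789 - 0.0009101 = 0.01698 mol.
n(CaCO3) = 0.01698 / 2 = 0.008488 mol.
mass CaCO3 = 0.008488 x 100.09 = 0.8496 g, so %CaCO3 = 0.8496/1.5122 x 100 = 56.2%.

56.2%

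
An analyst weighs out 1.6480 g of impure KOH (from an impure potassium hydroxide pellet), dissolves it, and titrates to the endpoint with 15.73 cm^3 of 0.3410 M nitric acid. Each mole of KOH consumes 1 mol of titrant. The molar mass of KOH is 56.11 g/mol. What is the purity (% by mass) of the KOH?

18.3%

n(HNO3) = 0.3410 x 0.01573 = 0.005364 mol.
n(KOH) = 0.005364 / 1 = 0.005364 mol.
mass of KOH = 0.005364 x 56.11 = 0.3010 g.
% purity = 0.3010 / 1.6480 x 100 = 18.3%.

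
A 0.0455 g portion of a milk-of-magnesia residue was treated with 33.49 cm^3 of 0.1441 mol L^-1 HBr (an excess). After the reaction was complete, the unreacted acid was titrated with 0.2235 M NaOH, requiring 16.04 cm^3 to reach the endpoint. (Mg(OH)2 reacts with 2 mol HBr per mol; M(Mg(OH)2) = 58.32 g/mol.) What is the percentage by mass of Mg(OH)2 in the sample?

Total n(HBr) added = 0.1441 x 0.03349 = 0.004826 mol.
n(NaOH) used = 0.2235 x 0.01604 = 0.003585 mol, which equals the excess n(HBr).
So n(HBr) consumed by the sample = 0.004826 - 0.003585 = 0.001241 mol.
n(Mg(OH)2) = 0.001241 / 2 = 0.0006205 mol.
mass Mg(OH)2 = 0.0006205 x 58.32 = 0.03619 g, so %Mg(OH)2 = 0.03619/0.0455 x 100 = 79.5%.

79.5%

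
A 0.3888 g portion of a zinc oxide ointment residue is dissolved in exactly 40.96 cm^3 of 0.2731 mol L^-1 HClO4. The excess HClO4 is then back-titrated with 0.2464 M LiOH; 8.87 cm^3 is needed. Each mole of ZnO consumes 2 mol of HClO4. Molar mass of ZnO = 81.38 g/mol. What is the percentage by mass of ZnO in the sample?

Total n(HClO4) added = 0.2731 x 0.04096 = 0.01119 mol.
n(LiOH) used = 0.2464 x 0.008870 = 0.002186 mol, which equals the excess n(HClO4).
So n(HClO4) consumed by the sample = 0.01119 - 0.002186 = 0.009001 mol.
n(ZnO) = 0.009001 / 2 = 0.004500 mol.
mass ZnO = 0.004500 x 81.38 = 0.3662 g, so %ZnO = 0.3662/0.3888 x 100 = 94.2%.

94.2%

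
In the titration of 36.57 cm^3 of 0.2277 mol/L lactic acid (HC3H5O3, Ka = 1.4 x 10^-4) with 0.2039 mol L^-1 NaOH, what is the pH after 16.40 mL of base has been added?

3.68

Initial n(HC3H5O3) = 0.2277 x 0.03657 = 0.008327 mol.
n(NaOH) added = 0.2039 x 0.01640 = 0.003344 mol, converting that many moles of HC3H5O3 to C3H5O3-.
Remaining n(HC3H5O3) = 0.004983 mol; n(C3H5O3-) = 0.003344 mol.
By Henderson-Hasselbalch, pH = pKa + log([A^-]/[HA]) = 3.85 + log(0.003344/0.004983) = 3.85 + (-0.17) = 3.68.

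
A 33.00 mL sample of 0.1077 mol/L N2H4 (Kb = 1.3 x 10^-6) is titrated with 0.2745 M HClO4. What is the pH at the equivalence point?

n(N2H4) = 0.1077 x 0.03300 = 0.003554 mol; V(HClO4) at equivalence = 0.003554/0.2745 = 0.01295 L.
At equivalence the base is fully converted to N2H5+; total volume = 0.04595 L, so [N2H5+] = 0.003554/0.04595 = 0.07735 M.
Ka(N2H5+) = Kw/Kb = 1.0e-14 / 1.3 x 10^-6 = 7.69e-9.
[H^+] = sqrt(Ka x [N2H5+]) = sqrt(7.69e-9 x 0.07735) = 2.44e-5 M.
pH = -log(2.44e-5) = 4.61.

4.61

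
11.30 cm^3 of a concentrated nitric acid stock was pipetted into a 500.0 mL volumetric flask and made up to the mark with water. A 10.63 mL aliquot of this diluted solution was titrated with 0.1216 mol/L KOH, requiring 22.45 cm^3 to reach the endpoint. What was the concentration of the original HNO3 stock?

11.4 M

n(KOH) = 0.1216 x 0.02245 = 0.002730 mol.
n(HNO3) in the aliquot = 0.002730 mol.
[diluted HNO3] = 0.002730 / 0.01063 = 0.2568 M.
Dilution factor = 500.0/11.30 = 44.25, so [stock] = 0.2568 x 44.25 = 11.4 M.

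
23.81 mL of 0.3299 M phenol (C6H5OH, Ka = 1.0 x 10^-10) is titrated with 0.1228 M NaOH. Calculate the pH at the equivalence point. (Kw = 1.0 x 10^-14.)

11.48

n(C6H5OH) = 0.3299 x 0.02381 = 0.007855 mol; V(NaOH) at equivalence = 0.007855/0.1228 = 0.06397 L.
At equivalence all the acid is converted to C6H5O-; total volume = 0.02381 + 0.06397 = 0.08778 L, so [C6H5O-] = 0.007855/0.08778 = 0.08949 M.
Kb = Kw/Ka = 1.0e-14 / 1.0 x 10^-10 = 0.000100.
[OH^-] = sqrt(Kb x [C6H5O-]) = sqrt(0.000100 x 0.08949) = 0.00299 M.
pOH = 2.52, so pH = 14.00 - 2.52 = 11.48.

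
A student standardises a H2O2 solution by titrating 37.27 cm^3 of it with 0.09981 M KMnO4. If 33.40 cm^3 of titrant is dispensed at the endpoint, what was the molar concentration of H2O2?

n(KMnO4) = 0.09981 x 0.03340 = 0.003334 mol.
From the balanced equation, 2 mol KMnO4 reacts with 5 mol H2O2, so n(H2O2) = 0.003334 x 5/2 = 0.008334 mol.
[H2O2] = 0.008334 / 0.03727 L = 0.224 M.

0.224 M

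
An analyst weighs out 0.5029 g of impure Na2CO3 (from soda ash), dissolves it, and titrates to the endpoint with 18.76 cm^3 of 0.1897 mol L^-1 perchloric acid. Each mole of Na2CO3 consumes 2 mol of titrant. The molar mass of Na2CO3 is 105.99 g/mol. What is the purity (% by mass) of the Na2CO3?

n(HClO4) = 0.1897 x 0.01876 = 0.003559 mol.
n(Na2CO3) = 0.003559 / 2 = 0.001779 mol.
mass of Na2CO3 = 0.001779 x 105.99 = 0.1886 g.
% purity = 0.1886 / 0.5029 x 100 = 37.5%.

37.5%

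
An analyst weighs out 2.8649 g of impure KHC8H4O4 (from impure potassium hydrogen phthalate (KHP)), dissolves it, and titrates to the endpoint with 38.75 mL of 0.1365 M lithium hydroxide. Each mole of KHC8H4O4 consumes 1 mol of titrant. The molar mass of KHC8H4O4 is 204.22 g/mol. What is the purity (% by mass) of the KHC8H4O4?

37.7%

n(LiOH) = 0.1365 x 0.03875 = 0.005289 mol.
n(KHC8H4O4) = 0.005289 / 1 = 0.005289 mol.
mass of KHC8H4O4 = 0.005289 x 204.22 = 1.080 g.
% purity = 1.080 / 2.8649 x 100 = 37.7%.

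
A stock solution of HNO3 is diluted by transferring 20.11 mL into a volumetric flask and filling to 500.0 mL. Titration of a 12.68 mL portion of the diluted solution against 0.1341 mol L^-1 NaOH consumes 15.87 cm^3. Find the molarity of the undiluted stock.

n(NaOH) = 0.1341 x 0.01587 = 0.002128 mol.
n(HNO3) in the aliquot = 0.002128 mol.
[diluted HNO3] = 0.002128 / 0.01268 = 0.1678 M.
Dilution factor = 500.0/20.11 = 24.86, so [stock] = 0.1678 x 24.86 = 4.17 M.

4.17 M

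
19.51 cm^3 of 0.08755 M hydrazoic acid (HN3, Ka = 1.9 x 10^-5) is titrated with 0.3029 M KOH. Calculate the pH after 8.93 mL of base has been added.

n(acid) = 0.08755 x 0.01951 = 0.001708 mol; n(KOH) added = 0.3029 x 0.008930 = 0.002705 mol.
Base is in excess by 0.002705 - 0.001708 = 0.0009968 mol in a total volume of 0.02844 L.
[OH^-] = 0.0009968/0.02844 = 0.03505 M, so pOH = 1.46 and pH = 14.00 - 1.46 = 12.54.

12.54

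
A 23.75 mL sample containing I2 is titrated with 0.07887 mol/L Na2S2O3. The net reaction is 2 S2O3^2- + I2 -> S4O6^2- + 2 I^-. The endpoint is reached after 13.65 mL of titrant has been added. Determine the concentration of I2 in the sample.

0.0227 M

n(Na2S2O3) = 0.07887 x 0.01365 = 0.001077 mol.
From the balanced equation, 2 mol Na2S2O3 reacts with 1 mol I2, so n(I2) = 0.001077 x 1/2 = 0.0005383 mol.
[I2] = 0.0005383 / 0.02375 L = 0.0227 M.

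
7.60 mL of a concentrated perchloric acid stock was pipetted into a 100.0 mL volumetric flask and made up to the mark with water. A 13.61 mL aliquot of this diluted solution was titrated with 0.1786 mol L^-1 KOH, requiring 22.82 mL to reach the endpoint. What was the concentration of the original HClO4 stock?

3.94 M

n(KOH) = 0.1786 x 0.02282 = 0.004076 mol.
n(HClO4) in the aliquot = 0.004076 mol.
[diluted HClO4] = 0.004076 / 0.01361 = 0.2995 M.
Dilution factor = 100.0/7.600 = 13.16, so [stock] = 0.2995 x 13.16 = 3.94 M.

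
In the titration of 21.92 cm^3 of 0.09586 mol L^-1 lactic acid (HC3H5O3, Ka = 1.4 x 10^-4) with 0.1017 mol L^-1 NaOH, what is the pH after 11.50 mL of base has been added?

3.95

Initial n(HC3H5O3) = 0.09586 x 0.02192 = 0.002101 mol.
n(NaOH) added = 0.1017 x 0.01150 = 0.001170 mol, converting that many moles of HC3H5O3 to C3H5O3-.
Remaining n(HC3H5O3) = 0.0009317 mol; n(C3H5O3-) = 0.001170 mol.
By Henderson-Hasselbalch, pH = pKa + log([A^-]/[HA]) = 3.85 + log(0.001170/0.0009317) = 3.85 + (+0.10) = 3.95.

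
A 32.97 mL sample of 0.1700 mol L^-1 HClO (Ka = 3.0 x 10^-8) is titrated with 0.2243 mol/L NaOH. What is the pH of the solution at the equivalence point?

10.25

n(HClO) = 0.1700 x 0.03297 = 0.005605 mol; V(NaOH) at equivalence = 0.005605/0.2243 = 0.02499 L.
At equivalence all the acid is converted to ClO-; total volume = 0.03297 + 0.02499 = 0.05796 L, so [ClO-] = 0.005605/0.05796 = 0.09671 M.
Kb = Kw/Ka = 1.0e-14 / 3.0 x 10^-8 = 3.33e-7.
[OH^-] = sqrt(Kb x [ClO-]) = sqrt(3.33e-7 x 0.09671) = 0.000180 M.
pOH = 3.75, so pH = 14.00 - 3.75 = 10.25.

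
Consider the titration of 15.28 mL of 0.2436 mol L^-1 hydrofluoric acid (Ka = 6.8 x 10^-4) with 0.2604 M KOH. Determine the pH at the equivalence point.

n(HF) = 0.2436 x 0.01528 = 0.003722 mol; V(KOH) at equivalence = 0.003722/0.2604 = 0.01429 L.
At equivalence all the acid is converted to F-; total volume = 0.01528 + 0.01429 = 0.02957 L, so [F-] = 0.003722/0.02957 = 0.1259 M.
Kb = Kw/Ka = 1.0e-14 / 6.8 x 10^-4 = 1.47e-11.
[OH^-] = sqrt(Kb x [F-]) = sqrt(1.47e-11 x 0.1259) = 1.36e-6 M.
pOH = 5.87, so pH = 14.00 - 5.87 = 8.13.

8.13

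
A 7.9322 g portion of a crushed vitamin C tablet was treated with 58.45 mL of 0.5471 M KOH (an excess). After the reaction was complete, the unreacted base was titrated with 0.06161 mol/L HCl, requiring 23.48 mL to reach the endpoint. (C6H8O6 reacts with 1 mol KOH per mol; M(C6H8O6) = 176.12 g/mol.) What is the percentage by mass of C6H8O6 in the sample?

67.8%

Total n(KOH) added = 0.5471 x 0.05845 = 0.03198 mol.
n(HCl) used = 0.06161 x 0.02348 = 0.001447 mol, which equals the excess n(KOH).
So n(KOH) consumed by the sample = 0.03198 - 0.001447 = 0.03053 mol.
n(C6H8O6) = 0.03053 / 1 = 0.03053 mol.
mass C6H8O6 = 0.03053 x 176.12 = 5.377 g, so %C6H8O6 = 5.377/7.9322 x 100 = 67.8%.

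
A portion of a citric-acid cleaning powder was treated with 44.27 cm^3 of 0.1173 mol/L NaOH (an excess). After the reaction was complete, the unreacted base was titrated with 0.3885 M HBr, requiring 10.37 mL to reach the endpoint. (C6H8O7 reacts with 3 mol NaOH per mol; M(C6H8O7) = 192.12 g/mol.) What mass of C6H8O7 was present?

0.0746 g

Total n(NaOH) added = 0.1173 x 0.04427 = 0.005193 mol.
n(HBr) used = 0.3885 x 0.01037 = 0.004029 mol, which equals the excess n(NaOH).
So n(NaOH) consumed by the sample = 0.005193 - 0.004029 = 0.001164 mol.
n(C6H8O7) = 0.001164 / 3 = 0.0003880 mol.
mass = 0.0003880 mol x 192.12 g/mol = 0.0746 g.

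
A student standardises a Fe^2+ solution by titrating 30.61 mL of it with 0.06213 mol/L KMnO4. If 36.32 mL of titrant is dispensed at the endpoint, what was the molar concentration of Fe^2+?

n(KMnO4) = 0.06213 x 0.03632 = 0.002257 mol.
From the balanced equation, 1 mol KMnO4 reacts with 5 mol Fe^2+, so n(Fe^2+) = 0.002257 x 5/1 = 0.01128 mol.
[Fe^2+] = 0.01128 / 0.03061 L = 0.369 M.

0.369 M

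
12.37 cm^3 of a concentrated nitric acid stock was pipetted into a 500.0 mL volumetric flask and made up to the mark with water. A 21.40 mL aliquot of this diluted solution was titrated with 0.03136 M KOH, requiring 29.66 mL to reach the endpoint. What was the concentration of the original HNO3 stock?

n(KOH) = 0.03136 x 0.02966 = 0.0009301 mol.
n(HNO3) in the aliquot = 0.0009301 mol.
[diluted HNO3] = 0.0009301 / 0.02140 = 0.04346 M.
Dilution factor = 500.0/12.37 = 40.42, so [stock] = 0.04346 x 40.42 = 1.76 M.

1.76 M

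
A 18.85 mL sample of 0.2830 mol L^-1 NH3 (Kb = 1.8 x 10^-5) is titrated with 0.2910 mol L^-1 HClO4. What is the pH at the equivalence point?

n(NH3) = 0.2830 x 0.01885 = 0.005335 mol; V(HClO4) at equivalence = 0.005335/0.2910 = 0.01833 L.
At equivalence the base is fully converted to NH4+; total volume = 0.03718 L, so [NH4+] = 0.005335/0.03718 = 0.1435 M.
Ka(NH4+) = Kw/Kb = 1.0e-14 / 1.8 x 10^-5 = 5.56e-10.
[H^+] = sqrt(Ka x [NH4+]) = sqrt(5.56e-10 x 0.1435) = 8.93e-6 M.
pH = -log(8.93e-6) = 5.05.

5.05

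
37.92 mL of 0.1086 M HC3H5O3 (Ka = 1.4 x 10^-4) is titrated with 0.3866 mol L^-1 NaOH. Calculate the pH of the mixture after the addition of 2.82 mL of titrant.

Initial n(HC3H5O3) = 0.1086 x 0.03792 = 0.004118 mol.
n(NaOH) added = 0.3866 x 0.002820 = 0.001090 mol, converting that many moles of HC3H5O3 to C3H5O3-.
Remaining n(HC3H5O3) = 0.003028 mol; n(C3H5O3-) = 0.001090 mol.
By Henderson-Hasselbalch, pH = pKa + log([A^-]/[HA]) = 3.85 + log(0.001090/0.003028) = 3.85 + (-0.44) = 3.41.

3.41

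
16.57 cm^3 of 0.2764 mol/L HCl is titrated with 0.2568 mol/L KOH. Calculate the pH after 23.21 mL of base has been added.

12.54

n(acid) = 0.2764 x 0.01657 = 0.004580 mol; n(KOH) added = 0.2568 x 0.02321 = 0.005960 mol.
Base is in excess by 0.005960 - 0.004580 = 0.001380 mol in a total volume of 0.03978 L.
[OH^-] = 0.001380/0.03978 = 0.03470 M, so pOH = 1.46 and pH = 14.00 - 1.46 = 12.54.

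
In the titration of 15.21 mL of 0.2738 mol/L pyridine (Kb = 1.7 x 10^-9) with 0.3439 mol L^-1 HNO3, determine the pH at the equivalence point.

3.02

n(C5H5N) = 0.2738 x 0.01521 = 0.004164 mol; V(HNO3) at equivalence = 0.004164/0.3439 = 0.01211 L.
At equivalence the base is fully converted to C5H5NH+; total volume = 0.02732 L, so [C5H5NH+] = 0.004164/0.02732 = 0.1524 M.
Ka(C5H5NH+) = Kw/Kb = 1.0e-14 / 1.7 x 10^-9 = 5.88e-6.
[H^+] = sqrt(Ka x [C5H5NH+]) = sqrt(5.88e-6 x 0.1524) = 0.000947 M.
pH = -log(0.000947) = 3.02.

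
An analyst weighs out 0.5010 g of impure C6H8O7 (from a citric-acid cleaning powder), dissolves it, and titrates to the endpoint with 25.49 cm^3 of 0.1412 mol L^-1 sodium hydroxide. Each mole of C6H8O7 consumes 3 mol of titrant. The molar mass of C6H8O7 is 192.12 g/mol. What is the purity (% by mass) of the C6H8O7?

46.0%

n(NaOH) = 0.1412 x 0.02549 = 0.003599 mol.
n(C6H8O7) = 0.003599 / 3 = 0.001200 mol.
mass of C6H8O7 = 0.001200 x 192.12 = 0.2305 g.
% purity = 0.2305 / 0.5010 x 100 = 46.0%.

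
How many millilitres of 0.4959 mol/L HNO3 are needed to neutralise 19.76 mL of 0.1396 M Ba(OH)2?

11.1 mL

n(Ba(OH)2) = 0.1396 mol/L x 0.01976 L = 0.002758 mol.
The neutralisation is 1 Ba(OH)2 : 2 HNO3, so n(HNO3) = 0.002758 x 2/1 = 0.005517 mol.
V(HNO3) = 0.005517 / 0.4959 = 0.01113 L = 11.1 mL.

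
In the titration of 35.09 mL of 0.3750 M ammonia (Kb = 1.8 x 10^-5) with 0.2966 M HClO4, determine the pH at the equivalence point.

n(NH3) = 0.3750 x 0.03509 = 0.01316 mol; V(HClO4) at equivalence = 0.01316/0.2966 = 0.04437 L.
At equivalence the base is fully converted to NH4+; total volume = 0.07946 L, so [NH4+] = 0.01316/0.07946 = 0.1656 M.
Ka(NH4+) = Kw/Kb = 1.0e-14 / 1.8 x 10^-5 = 5.56e-10.
[H^+] = sqrt(Ka x [NH4+]) = sqrt(5.56e-10 x 0.1656) = 9.59e-6 M.
pH = -log(9.59e-6) = 5.02.

5.02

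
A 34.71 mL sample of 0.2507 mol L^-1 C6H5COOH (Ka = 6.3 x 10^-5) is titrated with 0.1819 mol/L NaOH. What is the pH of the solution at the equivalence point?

n(C6H5COOH) = 0.2507 x 0.03471 = 0.008702 mol; V(NaOH) at equivalence = 0.008702/0.1819 = 0.04784 L.
At equivalence all the acid is converted to C6H5COO-; total volume = 0.03471 + 0.04784 = 0.08255 L, so [C6H5COO-] = 0.008702/0.08255 = 0.1054 M.
Kb = Kw/Ka = 1.0e-14 / 6.3 x 10^-5 = 1.59e-10.
[OH^-] = sqrt(Kb x [C6H5COO-]) = sqrt(1.59e-10 x 0.1054) = 4.09e-6 M.
pOH = 5.39, so pH = 14.00 - 5.39 = 8.61.

8.61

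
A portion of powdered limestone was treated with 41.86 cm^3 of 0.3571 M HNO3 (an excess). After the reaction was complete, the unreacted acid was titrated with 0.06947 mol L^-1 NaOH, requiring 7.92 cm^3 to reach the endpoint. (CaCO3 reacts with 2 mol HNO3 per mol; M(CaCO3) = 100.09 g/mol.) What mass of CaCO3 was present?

Total n(HNO3) added = 0.3571 x 0.04186 = 0.01495 mol.
n(NaOH) used = 0.06947 x 0.007920 = 0.0005502 mol, which equals the excess n(HNO3).
So n(HNO3) consumed by the sample = 0.01495 - 0.0005502 = 0.01440 mol.
n(CaCO3) = 0.01440 / 2 = 0.007199 mol.
mass = 0.007199 mol x 100.09 g/mol = 0.721 g.

0.721 g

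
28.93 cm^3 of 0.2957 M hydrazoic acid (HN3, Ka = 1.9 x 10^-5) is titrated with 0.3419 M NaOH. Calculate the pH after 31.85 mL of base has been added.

n(acid) = 0.2957 x 0.02893 = 0.008555 mol; n(NaOH) added = 0.3419 x 0.03185 = 0.01089 mol.
Base is in excess by 0.01089 - 0.008555 = 0.002335 mol in a total volume of 0.06078 L.
[OH^-] = 0.002335/0.06078 = 0.03842 M, so pOH = 1.42 and pH = 14.00 - 1.42 = 12.58.

12.58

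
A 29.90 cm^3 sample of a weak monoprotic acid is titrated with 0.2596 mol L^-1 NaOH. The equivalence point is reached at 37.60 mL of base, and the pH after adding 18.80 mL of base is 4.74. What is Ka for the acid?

18.80 mL is half of the equivalence volume, so this is the half-equivalence point where [HA] = [A^-].
At half-equivalence pH = pKa, so pKa = 4.74.
Ka = 10^(-4.74) = 1.8 x 10^-5.

1.8 x 10^-5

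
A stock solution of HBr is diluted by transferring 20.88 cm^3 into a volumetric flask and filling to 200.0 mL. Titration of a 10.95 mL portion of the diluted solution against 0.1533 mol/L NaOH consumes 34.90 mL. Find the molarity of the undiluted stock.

4.68 M

n(NaOH) = 0.1533 x 0.03490 = 0.005350 mol.
n(HBr) in the aliquot = 0.005350 mol.
[diluted HBr] = 0.005350 / 0.01095 = 0.4886 M.
Dilution factor = 200.0/20.88 = 9.579, so [stock] = 0.4886 x 9.579 = 4.68 M.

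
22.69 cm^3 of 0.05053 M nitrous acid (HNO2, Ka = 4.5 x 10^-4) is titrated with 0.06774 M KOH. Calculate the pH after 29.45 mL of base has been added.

n(acid) = 0.05053 x 0.02269 = 0.001147 mol; n(KOH) added = 0.06774 x 0.02945 = 0.001995 mol.
Base is in excess by 0.001995 - 0.001147 = 0.0008484 mol in a total volume of 0.05214 L.
[OH^-] = 0.0008484/0.05214 = 0.01627 M, so pOH = 1.79 and pH = 14.00 - 1.79 = 12.21.

12.21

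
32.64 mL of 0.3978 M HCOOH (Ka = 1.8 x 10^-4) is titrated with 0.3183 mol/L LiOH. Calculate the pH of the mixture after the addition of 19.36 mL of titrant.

Initial n(HCOOH) = 0.3978 x 0.03264 = 0.01298 mol.
n(LiOH) added = 0.3183 x 0.01936 = 0.006162 mol, converting that many moles of HCOOH to HCOO-.
Remaining n(HCOOH) = 0.006822 mol; n(HCOO-) = 0.006162 mol.
By Henderson-Hasselbalch, pH = pKa + log([A^-]/[HA]) = 3.74 + log(0.006162/0.006822) = 3.74 + (-0.04) = 3.70.

3.70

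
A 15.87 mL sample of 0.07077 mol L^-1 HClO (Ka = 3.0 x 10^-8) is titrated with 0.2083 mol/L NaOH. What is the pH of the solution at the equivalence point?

10.12

n(HClO) = 0.07077 x 0.01587 = 0.001123 mol; V(NaOH) at equivalence = 0.001123/0.2083 = 0.005392 L.
At equivalence all the acid is converted to ClO-; total volume = 0.01587 + 0.005392 = 0.02126 L, so [ClO-] = 0.001123/0.02126 = 0.05282 M.
Kb = Kw/Ka = 1.0e-14 / 3.0 x 10^-8 = 3.33e-7.
[OH^-] = sqrt(Kb x [ClO-]) = sqrt(3.33e-7 x 0.05282) = 0.000133 M.
pOH = 3.88, so pH = 14.00 - 3.88 = 10.12.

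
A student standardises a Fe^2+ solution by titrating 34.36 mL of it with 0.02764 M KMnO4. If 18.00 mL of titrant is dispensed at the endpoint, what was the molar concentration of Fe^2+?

n(KMnO4) = 0.02764 x 0.01800 = 0.0004975 mol.
From the balanced equation, 1 mol KMnO4 reacts with 5 mol Fe^2+, so n(Fe^2+) = 0.0004975 x 5/1 = 0.002488 mol.
[Fe^2+] = 0.002488 / 0.03436 L = 0.0724 M.

0.0724 M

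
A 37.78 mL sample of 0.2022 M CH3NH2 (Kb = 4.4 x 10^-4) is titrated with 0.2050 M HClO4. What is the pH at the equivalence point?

5.82

n(CH3NH2) = 0.2022 x 0.03778 = 0.007639 mol; V(HClO4) at equivalence = 0.007639/0.2050 = 0.03726 L.
At equivalence the base is fully converted to CH3NH3+; total volume = 0.07504 L, so [CH3NH3+] = 0.007639/0.07504 = 0.1018 M.
Ka(CH3NH3+) = Kw/Kb = 1.0e-14 / 4.4 x 10^-4 = 2.27e-11.
[H^+] = sqrt(Ka x [CH3NH3+]) = sqrt(2.27e-11 x 0.1018) = 1.52e-6 M.
pH = -log(1.52e-6) = 5.82.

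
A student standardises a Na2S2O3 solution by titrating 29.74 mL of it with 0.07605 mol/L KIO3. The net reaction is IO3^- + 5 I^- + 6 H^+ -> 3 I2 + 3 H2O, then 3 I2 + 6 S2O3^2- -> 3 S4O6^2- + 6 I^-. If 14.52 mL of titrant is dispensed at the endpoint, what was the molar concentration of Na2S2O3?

n(KIO3) = 0.07605 x 0.01452 = 0.001104 mol.
From the balanced equation, 1 mol KIO3 reacts with 6 mol Na2S2O3, so n(Na2S2O3) = 0.001104 x 6/1 = 0.006625 mol.
[Na2S2O3] = 0.006625 / 0.02974 L = 0.223 M.

0.223 M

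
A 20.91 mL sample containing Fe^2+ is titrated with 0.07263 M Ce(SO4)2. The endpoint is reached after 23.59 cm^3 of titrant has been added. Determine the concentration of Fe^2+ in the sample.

n(Ce(SO4)2) = 0.07263 x 0.02359 = 0.001713 mol.
From the balanced equation, 1 mol Ce(SO4)2 reacts with 1 mol Fe^2+, so n(Fe^2+) = 0.001713 x 1/1 = 0.001713 mol.
[Fe^2+] = 0.001713 / 0.02091 L = 0.0819 M.

0.0819 M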